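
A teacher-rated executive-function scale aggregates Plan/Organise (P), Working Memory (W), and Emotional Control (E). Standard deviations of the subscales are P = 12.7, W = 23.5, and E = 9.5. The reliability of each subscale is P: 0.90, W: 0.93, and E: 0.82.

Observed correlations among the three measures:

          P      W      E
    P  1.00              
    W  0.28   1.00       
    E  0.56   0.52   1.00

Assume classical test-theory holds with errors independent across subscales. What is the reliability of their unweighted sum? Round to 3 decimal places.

Var(P+W+E) = 12.7² + 23.5² + 9.5² + 2·[12.7·23.5·0.28 + 12.7·9.5·0.56 + 23.5·9.5·0.52] = 803.79 + 534.44 = 1338.23.
With uncorrelated errors the cross-covariances are all true-score covariance, so they carry over unchanged; only the diagonal terms shrink to ρᵢσᵢ².
True-score variance = [12.7²·0.90 + 23.5²·0.93 + 9.5²·0.82] + 534.44 = 732.758 + 534.44 = 1267.2.
Reliability = 1267.2 / 1338.23 = 0.947.

0.947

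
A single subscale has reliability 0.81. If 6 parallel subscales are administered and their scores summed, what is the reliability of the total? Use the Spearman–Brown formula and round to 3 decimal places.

0.962

ρ_k = kρ / (1 + (k−1)ρ) = 6·0.81 / (1 + 5·0.81) = 4.860 / 5.050 = 0.962.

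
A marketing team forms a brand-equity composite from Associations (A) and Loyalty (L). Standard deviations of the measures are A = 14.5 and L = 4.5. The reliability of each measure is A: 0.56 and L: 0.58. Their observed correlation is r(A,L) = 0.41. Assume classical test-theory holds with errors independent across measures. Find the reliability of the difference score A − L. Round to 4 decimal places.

0.4293

Var(A−L) = 14.5² + 4.5² − 2·14.5·4.5·0.41 = 230.5 − 53.505 = 176.995.
Because errors are independent across components, Cov(Tᵢ,Tⱼ) = Cov(Xᵢ,Xⱼ); the off-diagonal part of the true-score variance is the same as above.
True-score variance = [14.5²·0.56 + 4.5²·0.58] − 53.505 = 129.485 − 53.505 = 75.98.
Reliability = 75.98 / 176.995 = 0.4293.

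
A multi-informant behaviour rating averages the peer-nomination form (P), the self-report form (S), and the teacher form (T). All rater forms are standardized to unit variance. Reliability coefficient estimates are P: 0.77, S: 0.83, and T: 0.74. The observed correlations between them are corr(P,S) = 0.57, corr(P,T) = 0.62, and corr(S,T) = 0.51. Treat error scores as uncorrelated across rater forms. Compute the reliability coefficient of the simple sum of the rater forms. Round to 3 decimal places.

Var(P+S+T) = 3 + 2·[0.57 + 0.62 + 0.51] = 3 + 3.4 = 6.4.
Because errors are independent across components, Cov(Tᵢ,Tⱼ) = Cov(Xᵢ,Xⱼ); the off-diagonal part of the true-score variance is the same as above.
True-score variance = [0.77 + 0.83 + 0.74] + 3.4 = 2.34 + 3.4 = 5.74.
Reliability = 5.74 / 6.4 = 0.897.

0.897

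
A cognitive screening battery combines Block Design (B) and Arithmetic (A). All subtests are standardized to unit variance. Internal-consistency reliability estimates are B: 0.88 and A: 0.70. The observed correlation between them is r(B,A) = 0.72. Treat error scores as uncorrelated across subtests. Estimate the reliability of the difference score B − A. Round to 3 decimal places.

Var(B−A) = 1 + 1 − 2·0.72 = 2 − 1.44 = 0.56.
Because errors are independent across components, Cov(Tᵢ,Tⱼ) = Cov(Xᵢ,Xⱼ); the off-diagonal part of the true-score variance is the same as above.
True-score variance = [0.88 + 0.70] − 1.44 = 1.58 − 1.44 = 0.14.
Reliability = 0.14 / 0.56 = 0.250.

0.250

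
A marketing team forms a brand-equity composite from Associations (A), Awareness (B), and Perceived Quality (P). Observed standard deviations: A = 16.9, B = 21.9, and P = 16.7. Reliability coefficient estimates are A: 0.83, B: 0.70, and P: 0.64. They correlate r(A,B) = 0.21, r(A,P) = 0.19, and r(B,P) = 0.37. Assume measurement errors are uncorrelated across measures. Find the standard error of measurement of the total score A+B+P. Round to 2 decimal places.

Var(total) = 1044.11 + 533.334 = 1577.44.
True-score variance = 751.273 + 533.334 = 1284.61, so reliability = 0.8144.
Error variance = 1577.44 − 1284.61 = 292.837; SEM = √292.837 = 17.11.

17.11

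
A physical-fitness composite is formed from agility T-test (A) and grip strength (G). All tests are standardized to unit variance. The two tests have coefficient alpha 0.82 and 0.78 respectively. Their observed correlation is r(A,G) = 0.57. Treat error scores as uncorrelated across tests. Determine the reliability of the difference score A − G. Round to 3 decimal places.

0.535

Var(A−G) = 1 + 1 − 2·0.57 = 2 − 1.14 = 0.86.
Because errors are independent across components, Cov(Tᵢ,Tⱼ) = Cov(Xᵢ,Xⱼ); the off-diagonal part of the true-score variance is the same as above.
True-score variance = [0.82 + 0.78] − 1.14 = 1.6 − 1.14 = 0.46.
Reliability = 0.46 / 0.86 = 0.535.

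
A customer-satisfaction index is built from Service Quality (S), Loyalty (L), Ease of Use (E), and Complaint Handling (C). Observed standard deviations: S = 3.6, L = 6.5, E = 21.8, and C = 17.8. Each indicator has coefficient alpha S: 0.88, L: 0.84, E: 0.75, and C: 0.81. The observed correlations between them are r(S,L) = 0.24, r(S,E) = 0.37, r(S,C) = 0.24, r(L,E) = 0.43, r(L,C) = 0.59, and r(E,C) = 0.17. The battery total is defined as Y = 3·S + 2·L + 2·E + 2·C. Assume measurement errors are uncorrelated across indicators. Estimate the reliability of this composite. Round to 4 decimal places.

0.8652

Var(Y) = 3²·3.6² + 2²·6.5² + 2²·21.8² + 2²·17.8² + 2·[6·3.6·6.5·0.24 + 6·3.6·21.8·0.37 + 6·3.6·17.8·0.24 + 4·6.5·21.8·0.43 + 4·6.5·17.8·0.59 + 4·21.8·17.8·0.17] = 3453.96 + 2161.68 = 5615.64.
Under uncorrelated errors the observed covariances equal the true-score covariances, so only the own-variance terms attenuate.
True-score variance = [3²·3.6²·0.88 + 2²·6.5²·0.84 + 2²·21.8²·0.75 + 2²·17.8²·0.81] + 2161.68 = 2696.88 + 2161.68 = 4858.56.
Reliability = 4858.56 / 5615.64 = 0.8652.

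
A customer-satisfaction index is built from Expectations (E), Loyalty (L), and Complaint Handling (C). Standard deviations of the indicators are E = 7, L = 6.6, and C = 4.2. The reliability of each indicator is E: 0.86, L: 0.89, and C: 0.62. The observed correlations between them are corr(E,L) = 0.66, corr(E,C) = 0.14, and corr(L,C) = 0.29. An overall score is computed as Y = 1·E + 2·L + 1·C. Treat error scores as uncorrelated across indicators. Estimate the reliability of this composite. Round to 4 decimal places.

0.9188

Var(Y) = 7² + 2²·6.6² + 4.2² + 2·[2·7·6.6·0.66 + 7·4.2·0.14 + 2·6.6·4.2·0.29] = 240.88 + 162.355 = 403.235.
With uncorrelated errors the cross-covariances are all true-score covariance, so they carry over unchanged; only the diagonal terms shrink to ρᵢσᵢ².
True-score variance = [7²·0.86 + 2²·6.6²·0.89 + 4.2²·0.62] + 162.355 = 208.15 + 162.355 = 370.506.
Reliability = 370.506 / 403.235 = 0.9188.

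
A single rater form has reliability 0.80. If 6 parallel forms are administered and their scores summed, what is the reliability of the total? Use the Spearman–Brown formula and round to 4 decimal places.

0.9600

ρ_k = kρ / (1 + (k−1)ρ) = 6·0.80 / (1 + 5·0.80) = 4.800 / 5.000 = 0.9600.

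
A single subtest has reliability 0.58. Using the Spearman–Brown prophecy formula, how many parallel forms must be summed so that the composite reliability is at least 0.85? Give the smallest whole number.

5

k ≥ ρ*(1−ρ₁)/(ρ₁(1−ρ*)) = 0.85·0.42 / (0.58·0.15) = 4.103.
Smallest integer k = 5.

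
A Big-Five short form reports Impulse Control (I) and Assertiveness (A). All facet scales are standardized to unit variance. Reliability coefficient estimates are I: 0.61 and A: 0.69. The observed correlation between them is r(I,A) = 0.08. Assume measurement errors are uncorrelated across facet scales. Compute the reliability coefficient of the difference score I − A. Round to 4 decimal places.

Var(I−A) = 1 + 1 − 2·0.08 = 2 − 0.16 = 1.84.
Because errors are independent across components, Cov(Tᵢ,Tⱼ) = Cov(Xᵢ,Xⱼ); the off-diagonal part of the true-score variance is the same as above.
True-score variance = [0.61 + 0.69] − 0.16 = 1.3 − 0.16 = 1.14.
Reliability = 1.14 / 1.84 = 0.6196.

0.6196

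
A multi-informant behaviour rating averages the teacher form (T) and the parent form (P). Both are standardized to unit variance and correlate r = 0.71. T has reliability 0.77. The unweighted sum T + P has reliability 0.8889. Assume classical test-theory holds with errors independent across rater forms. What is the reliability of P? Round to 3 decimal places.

Var(T+P) = 2 + 2·0.71 = 3.420.
True-score variance = ρ_T + ρ_P + 2·0.71, so 0.8889 = (0.77 + ρ_P + 1.42) / 3.420.
ρ_P = 0.8889·3.420 − 0.77 − 1.42 = 0.850.

0.850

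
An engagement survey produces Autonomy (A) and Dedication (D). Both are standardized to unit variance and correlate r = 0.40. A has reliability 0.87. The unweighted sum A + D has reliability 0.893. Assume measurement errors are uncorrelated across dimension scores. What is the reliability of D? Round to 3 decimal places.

Var(A+D) = 2 + 2·0.40 = 2.800.
True-score variance = ρ_A + ρ_D + 2·0.40, so 0.893 = (0.87 + ρ_D + 0.80) / 2.800.
ρ_D = 0.893·2.800 − 0.87 − 0.80 = 0.830.

0.830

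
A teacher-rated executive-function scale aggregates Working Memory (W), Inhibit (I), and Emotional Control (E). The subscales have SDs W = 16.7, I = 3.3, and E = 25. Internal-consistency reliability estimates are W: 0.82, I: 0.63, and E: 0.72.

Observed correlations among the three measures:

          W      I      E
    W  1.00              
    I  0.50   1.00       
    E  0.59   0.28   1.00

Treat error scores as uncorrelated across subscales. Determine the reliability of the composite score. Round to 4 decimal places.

Var(W+I+E) = 16.7² + 3.3² + 25² + 2·[16.7·3.3·0.50 + 16.7·25·0.59 + 3.3·25·0.28] = 914.78 + 593.96 = 1508.74.
Because errors are independent across components, Cov(Tᵢ,Tⱼ) = Cov(Xᵢ,Xⱼ); the off-diagonal part of the true-score variance is the same as above.
True-score variance = [16.7²·0.82 + 3.3²·0.63 + 25²·0.72] + 593.96 = 685.55 + 593.96 = 1279.51.
Reliability = 1279.51 / 1508.74 = 0.8481.

0.8481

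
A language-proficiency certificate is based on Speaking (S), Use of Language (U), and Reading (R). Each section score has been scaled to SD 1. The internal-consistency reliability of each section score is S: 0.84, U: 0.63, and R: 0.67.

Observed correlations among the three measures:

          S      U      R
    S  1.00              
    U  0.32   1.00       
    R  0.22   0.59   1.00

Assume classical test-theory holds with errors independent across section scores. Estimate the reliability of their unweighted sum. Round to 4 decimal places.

0.8365

Var(S+U+R) = 3 + 2·[0.32 + 0.22 + 0.59] = 3 + 2.26 = 5.26.
Under uncorrelated errors the observed covariances equal the true-score covariances, so only the own-variance terms attenuate.
True-score variance = [0.84 + 0.63 + 0.67] + 2.26 = 2.14 + 2.26 = 4.4.
Reliability = 4.4 / 5.26 = 0.8365.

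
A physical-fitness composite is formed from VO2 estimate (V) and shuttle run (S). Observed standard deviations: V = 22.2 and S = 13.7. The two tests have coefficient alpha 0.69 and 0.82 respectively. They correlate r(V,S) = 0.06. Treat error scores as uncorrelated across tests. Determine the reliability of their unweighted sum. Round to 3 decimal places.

0.740

Var(V+S) = 22.2² + 13.7² + 2·[22.2·13.7·0.06] = 680.53 + 36.4968 = 717.027.
Because errors are independent across components, Cov(Tᵢ,Tⱼ) = Cov(Xᵢ,Xⱼ); the off-diagonal part of the true-score variance is the same as above.
True-score variance = [22.2²·0.69 + 13.7²·0.82] + 36.4968 = 493.965 + 36.4968 = 530.462.
Reliability = 530.462 / 717.027 = 0.740.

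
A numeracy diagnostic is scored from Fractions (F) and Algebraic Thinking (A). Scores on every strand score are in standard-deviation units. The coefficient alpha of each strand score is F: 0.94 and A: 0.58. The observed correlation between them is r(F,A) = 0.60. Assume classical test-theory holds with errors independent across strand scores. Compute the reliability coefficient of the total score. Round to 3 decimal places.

Var(F+A) = 2 + 2·[0.60] = 2 + 1.2 = 3.2.
With uncorrelated errors the cross-covariances are all true-score covariance, so they carry over unchanged; only the diagonal terms shrink to ρᵢσᵢ².
True-score variance = [0.94 + 0.58] + 1.2 = 1.52 + 1.2 = 2.72.
Reliability = 2.72 / 3.2 = 0.850.

0.850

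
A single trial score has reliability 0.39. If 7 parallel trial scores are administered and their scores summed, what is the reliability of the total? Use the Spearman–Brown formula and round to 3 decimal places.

ρ_k = kρ / (1 + (k−1)ρ) = 7·0.39 / (1 + 6·0.39) = 2.730 / 3.340 = 0.817.

0.817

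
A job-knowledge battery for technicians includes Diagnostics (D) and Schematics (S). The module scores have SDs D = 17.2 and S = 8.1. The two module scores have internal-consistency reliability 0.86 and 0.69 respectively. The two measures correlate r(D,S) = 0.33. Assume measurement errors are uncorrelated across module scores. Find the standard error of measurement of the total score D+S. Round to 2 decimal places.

7.86

Var(total) = 361.45 + 91.9512 = 453.401.
True-score variance = 299.693 + 91.9512 = 391.644, so reliability = 0.8638.
Error variance = 453.401 − 391.644 = 61.7567; SEM = √61.7567 = 7.86.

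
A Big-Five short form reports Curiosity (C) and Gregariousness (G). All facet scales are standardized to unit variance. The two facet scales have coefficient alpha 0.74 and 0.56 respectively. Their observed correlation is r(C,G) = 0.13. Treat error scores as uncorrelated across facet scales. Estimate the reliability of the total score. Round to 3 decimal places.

0.690

Var(C+G) = 2 + 2·[0.13] = 2 + 0.26 = 2.26.
With uncorrelated errors the cross-covariances are all true-score covariance, so they carry over unchanged; only the diagonal terms shrink to ρᵢσᵢ².
True-score variance = [0.74 + 0.56] + 0.26 = 1.3 + 0.26 = 1.56.
Reliability = 1.56 / 2.26 = 0.690.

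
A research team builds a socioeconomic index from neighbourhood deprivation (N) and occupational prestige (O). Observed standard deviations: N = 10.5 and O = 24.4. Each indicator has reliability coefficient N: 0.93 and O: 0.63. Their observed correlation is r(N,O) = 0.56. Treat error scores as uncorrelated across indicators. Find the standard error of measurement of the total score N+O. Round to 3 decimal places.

15.100

Var(total) = 705.61 + 286.944 = 992.554.
True-score variance = 477.609 + 286.944 = 764.553, so reliability = 0.7703.
Error variance = 992.554 − 764.553 = 228.001; SEM = √228.001 = 15.100.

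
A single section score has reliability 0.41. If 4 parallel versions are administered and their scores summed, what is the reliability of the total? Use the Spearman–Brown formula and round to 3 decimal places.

ρ_k = kρ / (1 + (k−1)ρ) = 4·0.41 / (1 + 3·0.41) = 1.640 / 2.230 = 0.735.

0.735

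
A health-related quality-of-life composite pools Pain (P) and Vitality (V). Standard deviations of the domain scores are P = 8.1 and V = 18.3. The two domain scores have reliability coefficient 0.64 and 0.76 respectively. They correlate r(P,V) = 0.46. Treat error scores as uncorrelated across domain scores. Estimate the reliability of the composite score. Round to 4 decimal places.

Var(P+V) = 8.1² + 18.3² + 2·[8.1·18.3·0.46] = 400.5 + 136.372 = 536.872.
Under uncorrelated errors the observed covariances equal the true-score covariances, so only the own-variance terms attenuate.
True-score variance = [8.1²·0.64 + 18.3²·0.76] + 136.372 = 296.507 + 136.372 = 432.878.
Reliability = 432.878 / 536.872 = 0.8063.

0.8063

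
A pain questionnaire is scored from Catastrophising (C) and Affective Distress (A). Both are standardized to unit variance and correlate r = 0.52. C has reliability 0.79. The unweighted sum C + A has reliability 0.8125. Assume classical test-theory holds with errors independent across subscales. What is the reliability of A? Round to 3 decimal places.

0.640

Var(C+A) = 2 + 2·0.52 = 3.040.
True-score variance = ρ_C + ρ_A + 2·0.52, so 0.8125 = (0.79 + ρ_A + 1.04) / 3.040.
ρ_A = 0.8125·3.040 − 0.79 − 1.04 = 0.640.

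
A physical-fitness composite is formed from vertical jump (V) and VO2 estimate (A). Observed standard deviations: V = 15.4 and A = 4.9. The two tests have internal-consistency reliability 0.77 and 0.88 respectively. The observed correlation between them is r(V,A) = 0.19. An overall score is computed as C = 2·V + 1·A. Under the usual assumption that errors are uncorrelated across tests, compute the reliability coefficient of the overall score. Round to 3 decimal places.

0.785

Var(C) = 2²·15.4² + 4.9² + 2·[2·15.4·4.9·0.19] = 972.65 + 57.3496 = 1030.
Because errors are independent across components, Cov(Tᵢ,Tⱼ) = Cov(Xᵢ,Xⱼ); the off-diagonal part of the true-score variance is the same as above.
True-score variance = [2²·15.4²·0.77 + 4.9²·0.88] + 57.3496 = 751.582 + 57.3496 = 808.931.
Reliability = 808.931 / 1030 = 0.785.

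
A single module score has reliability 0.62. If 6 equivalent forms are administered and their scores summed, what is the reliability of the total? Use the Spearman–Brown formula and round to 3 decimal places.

0.907

ρ_k = kρ / (1 + (k−1)ρ) = 6·0.62 / (1 + 5·0.62) = 3.720 / 4.100 = 0.907.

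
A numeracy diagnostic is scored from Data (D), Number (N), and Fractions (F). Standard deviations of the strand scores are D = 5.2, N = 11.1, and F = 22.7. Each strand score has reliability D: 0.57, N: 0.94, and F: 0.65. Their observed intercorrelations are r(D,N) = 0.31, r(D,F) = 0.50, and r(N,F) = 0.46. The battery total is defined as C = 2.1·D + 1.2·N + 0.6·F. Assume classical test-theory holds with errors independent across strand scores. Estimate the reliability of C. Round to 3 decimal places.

Var(C) = 2.1²·5.2² + 1.2²·11.1² + 0.6²·22.7² + 2·[2.52·5.2·11.1·0.31 + 1.26·5.2·22.7·0.50 + 0.72·11.1·22.7·0.46] = 482.173 + 405.817 = 887.99.
Under uncorrelated errors the observed covariances equal the true-score covariances, so only the own-variance terms attenuate.
True-score variance = [2.1²·5.2²·0.57 + 1.2²·11.1²·0.94 + 0.6²·22.7²·0.65] + 405.817 = 355.325 + 405.817 = 761.142.
Reliability = 761.142 / 887.99 = 0.857.

0.857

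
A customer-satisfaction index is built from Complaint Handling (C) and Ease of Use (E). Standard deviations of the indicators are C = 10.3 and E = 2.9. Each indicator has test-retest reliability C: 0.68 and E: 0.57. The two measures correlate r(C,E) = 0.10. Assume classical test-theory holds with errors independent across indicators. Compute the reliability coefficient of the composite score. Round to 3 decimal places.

0.688

Var(C+E) = 10.3² + 2.9² + 2·[10.3·2.9·0.10] = 114.5 + 5.974 = 120.474.
With uncorrelated errors the cross-covariances are all true-score covariance, so they carry over unchanged; only the diagonal terms shrink to ρᵢσᵢ².
True-score variance = [10.3²·0.68 + 2.9²·0.57] + 5.974 = 76.9349 + 5.974 = 82.9089.
Reliability = 82.9089 / 120.474 = 0.688.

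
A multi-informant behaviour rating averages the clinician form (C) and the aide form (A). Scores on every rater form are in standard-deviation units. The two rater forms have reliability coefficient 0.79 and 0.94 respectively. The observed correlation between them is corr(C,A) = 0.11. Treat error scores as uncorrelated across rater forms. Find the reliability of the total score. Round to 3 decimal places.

0.878

Var(C+A) = 2 + 2·[0.11] = 2 + 0.22 = 2.22.
With uncorrelated errors the cross-covariances are all true-score covariance, so they carry over unchanged; only the diagonal terms shrink to ρᵢσᵢ².
True-score variance = [0.79 + 0.94] + 0.22 = 1.73 + 0.22 = 1.95.
Reliability = 1.95 / 2.22 = 0.878.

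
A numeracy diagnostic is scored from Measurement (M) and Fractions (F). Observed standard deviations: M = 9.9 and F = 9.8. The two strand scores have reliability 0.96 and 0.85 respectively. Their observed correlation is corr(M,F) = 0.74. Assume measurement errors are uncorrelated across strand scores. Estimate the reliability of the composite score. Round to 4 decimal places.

0.9457

Var(M+F) = 9.9² + 9.8² + 2·[9.9·9.8·0.74] = 194.05 + 143.59 = 337.64.
Under uncorrelated errors the observed covariances equal the true-score covariances, so only the own-variance terms attenuate.
True-score variance = [9.9²·0.96 + 9.8²·0.85] + 143.59 = 175.724 + 143.59 = 319.313.
Reliability = 319.313 / 337.64 = 0.9457.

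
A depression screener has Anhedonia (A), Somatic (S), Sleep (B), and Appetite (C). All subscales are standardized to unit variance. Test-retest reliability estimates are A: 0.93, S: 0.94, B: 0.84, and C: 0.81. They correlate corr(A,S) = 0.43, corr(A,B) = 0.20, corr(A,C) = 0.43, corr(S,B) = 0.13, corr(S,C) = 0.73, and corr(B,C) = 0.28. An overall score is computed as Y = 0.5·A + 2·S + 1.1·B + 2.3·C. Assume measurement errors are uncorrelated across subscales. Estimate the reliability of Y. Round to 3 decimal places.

Var(Y) = 0.5² + 2² + 1.1² + 2.3² + 2·[0.43 + 0.55·0.20 + 1.15·0.43 + 2.2·0.13 + 4.6·0.73 + 2.53·0.28] = 10.75 + 10.7738 = 21.5238.
Under uncorrelated errors the observed covariances equal the true-score covariances, so only the own-variance terms attenuate.
True-score variance = [0.5²·0.93 + 2²·0.94 + 1.1²·0.84 + 2.3²·0.81] + 10.7738 = 9.2938 + 10.7738 = 20.0676.
Reliability = 20.0676 / 21.5238 = 0.932.

0.932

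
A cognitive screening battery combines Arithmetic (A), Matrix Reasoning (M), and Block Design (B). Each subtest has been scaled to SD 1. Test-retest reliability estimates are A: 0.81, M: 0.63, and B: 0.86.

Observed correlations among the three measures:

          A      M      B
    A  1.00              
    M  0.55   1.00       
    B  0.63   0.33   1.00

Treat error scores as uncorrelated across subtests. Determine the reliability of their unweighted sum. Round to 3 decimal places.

0.884

Var(A+M+B) = 3 + 2·[0.55 + 0.63 + 0.33] = 3 + 3.02 = 6.02.
Under uncorrelated errors the observed covariances equal the true-score covariances, so only the own-variance terms attenuate.
True-score variance = [0.81 + 0.63 + 0.86] + 3.02 = 2.3 + 3.02 = 5.32.
Reliability = 5.32 / 6.02 = 0.884.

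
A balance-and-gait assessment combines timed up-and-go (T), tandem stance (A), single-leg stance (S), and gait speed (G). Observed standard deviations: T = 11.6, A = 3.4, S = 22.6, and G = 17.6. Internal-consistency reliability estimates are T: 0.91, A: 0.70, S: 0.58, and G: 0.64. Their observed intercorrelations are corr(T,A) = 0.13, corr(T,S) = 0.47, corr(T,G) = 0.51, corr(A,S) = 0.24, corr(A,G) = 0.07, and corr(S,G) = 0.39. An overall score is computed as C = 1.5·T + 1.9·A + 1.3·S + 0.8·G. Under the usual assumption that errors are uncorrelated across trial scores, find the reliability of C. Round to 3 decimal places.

0.817

Var(C) = 1.5²·11.6² + 1.9²·3.4² + 1.3²·22.6² + 0.8²·17.6² + 2·[2.85·11.6·3.4·0.13 + 1.95·11.6·22.6·0.47 + 1.2·11.6·17.6·0.51 + 2.47·3.4·22.6·0.24 + 1.52·3.4·17.6·0.07 + 1.04·22.6·17.6·0.39] = 1405.92 + 1186.15 = 2592.08.
With uncorrelated errors the cross-covariances are all true-score covariance, so they carry over unchanged; only the diagonal terms shrink to ρᵢσᵢ².
True-score variance = [1.5²·11.6²·0.91 + 1.9²·3.4²·0.70 + 1.3²·22.6²·0.58 + 0.8²·17.6²·0.64] + 1186.15 = 932.248 + 1186.15 = 2118.4.
Reliability = 2118.4 / 2592.08 = 0.817.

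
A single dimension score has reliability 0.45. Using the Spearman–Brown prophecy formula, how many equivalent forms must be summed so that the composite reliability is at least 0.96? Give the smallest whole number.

k ≥ ρ*(1−ρ₁)/(ρ₁(1−ρ*)) = 0.96·0.55 / (0.45·0.04) = 29.333.
Smallest integer k = 30.

30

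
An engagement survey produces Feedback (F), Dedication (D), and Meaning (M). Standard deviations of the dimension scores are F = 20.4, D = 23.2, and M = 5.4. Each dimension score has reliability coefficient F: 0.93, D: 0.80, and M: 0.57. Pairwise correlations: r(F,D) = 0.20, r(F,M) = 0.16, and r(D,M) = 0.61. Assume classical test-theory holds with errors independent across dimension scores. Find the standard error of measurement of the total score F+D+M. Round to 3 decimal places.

12.220

Var(total) = 983.56 + 377.405 = 1360.96.
True-score variance = 834.242 + 377.405 = 1211.65, so reliability = 0.8903.
Error variance = 1360.96 − 1211.65 = 149.318; SEM = √149.318 = 12.220.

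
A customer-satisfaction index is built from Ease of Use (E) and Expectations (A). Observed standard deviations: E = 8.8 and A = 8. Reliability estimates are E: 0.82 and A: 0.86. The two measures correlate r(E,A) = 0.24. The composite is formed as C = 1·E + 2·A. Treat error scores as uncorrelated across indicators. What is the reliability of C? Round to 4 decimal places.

0.8759

Var(C) = 8.8² + 2²·8² + 2·[2·8.8·8·0.24] = 333.44 + 67.584 = 401.024.
Under uncorrelated errors the observed covariances equal the true-score covariances, so only the own-variance terms attenuate.
True-score variance = [8.8²·0.82 + 2²·8²·0.86] + 67.584 = 283.661 + 67.584 = 351.245.
Reliability = 351.245 / 401.024 = 0.8759.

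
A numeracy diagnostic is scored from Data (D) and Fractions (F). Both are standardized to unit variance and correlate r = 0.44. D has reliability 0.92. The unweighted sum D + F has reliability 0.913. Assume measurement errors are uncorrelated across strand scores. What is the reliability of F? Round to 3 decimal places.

Var(D+F) = 2 + 2·0.44 = 2.880.
True-score variance = ρ_D + ρ_F + 2·0.44, so 0.913 = (0.92 + ρ_F + 0.88) / 2.880.
ρ_F = 0.913·2.880 − 0.92 − 0.88 = 0.829.

0.829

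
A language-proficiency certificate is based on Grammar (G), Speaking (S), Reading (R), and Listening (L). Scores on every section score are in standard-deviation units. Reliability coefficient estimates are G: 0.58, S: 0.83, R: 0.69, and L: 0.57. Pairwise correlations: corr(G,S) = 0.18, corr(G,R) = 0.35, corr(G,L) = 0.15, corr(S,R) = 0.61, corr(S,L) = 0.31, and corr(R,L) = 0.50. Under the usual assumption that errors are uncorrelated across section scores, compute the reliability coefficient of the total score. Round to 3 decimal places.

Var(G+S+R+L) = 4 + 2·[0.18 + 0.35 + 0.15 + 0.61 + 0.31 + 0.50] = 4 + 4.2 = 8.2.
Under uncorrelated errors the observed covariances equal the true-score covariances, so only the own-variance terms attenuate.
True-score variance = [0.58 + 0.83 + 0.69 + 0.57] + 4.2 = 2.67 + 4.2 = 6.87.
Reliability = 6.87 / 8.2 = 0.838.

0.838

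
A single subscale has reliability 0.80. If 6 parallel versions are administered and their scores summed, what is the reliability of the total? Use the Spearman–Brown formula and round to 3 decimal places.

ρ_k = kρ / (1 + (k−1)ρ) = 6·0.80 / (1 + 5·0.80) = 4.800 / 5.000 = 0.960.

0.960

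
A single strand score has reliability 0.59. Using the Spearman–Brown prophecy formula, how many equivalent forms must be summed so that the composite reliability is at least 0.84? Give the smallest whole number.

4

k ≥ ρ*(1−ρ₁)/(ρ₁(1−ρ*)) = 0.84·0.41 / (0.59·0.16) = 3.648.
Smallest integer k = 4.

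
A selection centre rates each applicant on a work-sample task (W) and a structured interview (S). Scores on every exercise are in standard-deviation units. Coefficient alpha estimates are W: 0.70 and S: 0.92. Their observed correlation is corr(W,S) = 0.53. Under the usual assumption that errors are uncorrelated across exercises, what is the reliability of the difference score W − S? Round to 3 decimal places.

Var(W−S) = 1 + 1 − 2·0.53 = 2 − 1.06 = 0.94.
Because errors are independent across components, Cov(Tᵢ,Tⱼ) = Cov(Xᵢ,Xⱼ); the off-diagonal part of the true-score variance is the same as above.
True-score variance = [0.70 + 0.92] − 1.06 = 1.62 − 1.06 = 0.56.
Reliability = 0.56 / 0.94 = 0.596.

0.596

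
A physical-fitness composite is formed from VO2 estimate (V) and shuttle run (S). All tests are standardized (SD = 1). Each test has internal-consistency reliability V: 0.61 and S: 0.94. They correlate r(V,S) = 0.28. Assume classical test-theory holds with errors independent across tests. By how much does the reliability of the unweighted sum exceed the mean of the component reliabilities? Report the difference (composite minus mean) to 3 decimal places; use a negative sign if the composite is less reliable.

Var(sum) = 2 + 0.56 = 2.56; true-score variance = 1.55 + 0.56 = 2.11; composite reliability = 0.8242.
Mean component reliability = 0.7750.
Difference = 0.8242 − 0.7750 = 0.049.

0.049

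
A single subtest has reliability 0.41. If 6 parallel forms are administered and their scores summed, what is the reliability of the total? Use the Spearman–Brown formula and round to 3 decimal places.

ρ_k = kρ / (1 + (k−1)ρ) = 6·0.41 / (1 + 5·0.41) = 2.460 / 3.050 = 0.807.

0.807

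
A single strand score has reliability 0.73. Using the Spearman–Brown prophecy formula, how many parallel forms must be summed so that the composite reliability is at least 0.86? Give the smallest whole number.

3

k ≥ ρ*(1−ρ₁)/(ρ₁(1−ρ*)) = 0.86·0.27 / (0.73·0.14) = 2.272.
Smallest integer k = 3.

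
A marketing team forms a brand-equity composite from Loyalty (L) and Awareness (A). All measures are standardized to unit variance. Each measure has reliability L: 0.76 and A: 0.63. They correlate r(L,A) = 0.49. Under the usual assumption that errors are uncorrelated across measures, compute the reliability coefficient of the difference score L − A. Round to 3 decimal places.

0.402

Var(L−A) = 1 + 1 − 2·0.49 = 2 − 0.98 = 1.02.
With uncorrelated errors the cross-covariances are all true-score covariance, so they carry over unchanged; only the diagonal terms shrink to ρᵢσᵢ².
True-score variance = [0.76 + 0.63] − 0.98 = 1.39 − 0.98 = 0.41.
Reliability = 0.41 / 1.02 = 0.402.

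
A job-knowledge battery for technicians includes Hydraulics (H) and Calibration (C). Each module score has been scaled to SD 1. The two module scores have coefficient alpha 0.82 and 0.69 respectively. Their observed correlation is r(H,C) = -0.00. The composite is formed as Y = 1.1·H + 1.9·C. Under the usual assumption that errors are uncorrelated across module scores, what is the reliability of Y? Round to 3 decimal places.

Var(Y) = 1.1² + 1.9² + 2·[2.09·-0.00] = 4.82 + 0 = 4.82.
Under uncorrelated errors the observed covariances equal the true-score covariances, so only the own-variance terms attenuate.
True-score variance = [1.1²·0.82 + 1.9²·0.69] + 0 = 3.4831 + 0 = 3.4831.
Reliability = 3.4831 / 4.82 = 0.723.

0.723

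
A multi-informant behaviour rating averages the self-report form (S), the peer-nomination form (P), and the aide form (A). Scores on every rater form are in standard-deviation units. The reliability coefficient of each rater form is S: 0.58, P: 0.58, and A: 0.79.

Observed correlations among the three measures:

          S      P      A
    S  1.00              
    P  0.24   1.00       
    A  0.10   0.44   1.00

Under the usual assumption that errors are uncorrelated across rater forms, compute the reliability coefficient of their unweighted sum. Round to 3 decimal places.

0.770

Var(S+P+A) = 3 + 2·[0.24 + 0.10 + 0.44] = 3 + 1.56 = 4.56.
With uncorrelated errors the cross-covariances are all true-score covariance, so they carry over unchanged; only the diagonal terms shrink to ρᵢσᵢ².
True-score variance = [0.58 + 0.58 + 0.79] + 1.56 = 1.95 + 1.56 = 3.51.
Reliability = 3.51 / 4.56 = 0.770.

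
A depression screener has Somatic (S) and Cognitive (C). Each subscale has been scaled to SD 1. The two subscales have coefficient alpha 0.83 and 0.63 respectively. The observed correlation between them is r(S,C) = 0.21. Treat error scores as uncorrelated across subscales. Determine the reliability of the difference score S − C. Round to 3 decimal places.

Var(S−C) = 1 + 1 − 2·0.21 = 2 − 0.42 = 1.58.
Because errors are independent across components, Cov(Tᵢ,Tⱼ) = Cov(Xᵢ,Xⱼ); the off-diagonal part of the true-score variance is the same as above.
True-score variance = [0.83 + 0.63] − 0.42 = 1.46 − 0.42 = 1.04.
Reliability = 1.04 / 1.58 = 0.658.

0.658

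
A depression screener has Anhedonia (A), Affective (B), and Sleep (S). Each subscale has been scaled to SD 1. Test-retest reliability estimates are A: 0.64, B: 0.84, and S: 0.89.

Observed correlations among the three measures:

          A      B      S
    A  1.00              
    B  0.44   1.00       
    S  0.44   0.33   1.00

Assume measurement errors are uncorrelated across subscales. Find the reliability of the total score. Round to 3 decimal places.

0.884

Var(A+B+S) = 3 + 2·[0.44 + 0.44 + 0.33] = 3 + 2.42 = 5.42.
With uncorrelated errors the cross-covariances are all true-score covariance, so they carry over unchanged; only the diagonal terms shrink to ρᵢσᵢ².
True-score variance = [0.64 + 0.84 + 0.89] + 2.42 = 2.37 + 2.42 = 4.79.
Reliability = 4.79 / 5.42 = 0.884.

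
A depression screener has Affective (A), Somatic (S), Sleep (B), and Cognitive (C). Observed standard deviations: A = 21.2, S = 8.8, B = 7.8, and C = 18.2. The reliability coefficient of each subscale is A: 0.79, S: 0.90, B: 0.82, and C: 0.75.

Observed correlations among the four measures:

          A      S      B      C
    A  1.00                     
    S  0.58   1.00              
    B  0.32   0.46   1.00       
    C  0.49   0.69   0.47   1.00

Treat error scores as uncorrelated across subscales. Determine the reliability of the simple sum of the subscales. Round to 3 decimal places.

Var(A+S+B+C) = 21.2² + 8.8² + 7.8² + 18.2² + 2·[21.2·8.8·0.58 + 21.2·7.8·0.32 + 21.2·18.2·0.49 + 8.8·7.8·0.46 + 8.8·18.2·0.69 + 7.8·18.2·0.47] = 918.96 + 1117.98 = 2036.94.
With uncorrelated errors the cross-covariances are all true-score covariance, so they carry over unchanged; only the diagonal terms shrink to ρᵢσᵢ².
True-score variance = [21.2²·0.79 + 8.8²·0.90 + 7.8²·0.82 + 18.2²·0.75] + 1117.98 = 723.072 + 1117.98 = 1841.05.
Reliability = 1841.05 / 2036.94 = 0.904.

0.904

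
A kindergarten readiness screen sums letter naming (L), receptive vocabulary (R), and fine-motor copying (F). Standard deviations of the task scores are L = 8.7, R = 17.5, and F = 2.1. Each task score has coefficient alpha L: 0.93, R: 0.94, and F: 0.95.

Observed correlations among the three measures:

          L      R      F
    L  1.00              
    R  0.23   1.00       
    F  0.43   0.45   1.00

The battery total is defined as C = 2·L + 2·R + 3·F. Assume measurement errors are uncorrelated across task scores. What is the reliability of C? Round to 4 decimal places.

0.9548

Var(C) = 2²·8.7² + 2²·17.5² + 3²·2.1² + 2·[4·8.7·17.5·0.23 + 6·8.7·2.1·0.43 + 6·17.5·2.1·0.45] = 1567.45 + 572.863 = 2140.31.
With uncorrelated errors the cross-covariances are all true-score covariance, so they carry over unchanged; only the diagonal terms shrink to ρᵢσᵢ².
True-score variance = [2²·8.7²·0.93 + 2²·17.5²·0.94 + 3²·2.1²·0.95] + 572.863 = 1470.77 + 572.863 = 2043.64.
Reliability = 2043.64 / 2140.31 = 0.9548.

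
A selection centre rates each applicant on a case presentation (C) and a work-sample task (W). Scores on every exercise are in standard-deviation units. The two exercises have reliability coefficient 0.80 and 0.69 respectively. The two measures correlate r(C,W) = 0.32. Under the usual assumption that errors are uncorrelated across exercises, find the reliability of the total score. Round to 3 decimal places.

0.807

Var(C+W) = 2 + 2·[0.32] = 2 + 0.64 = 2.64.
Under uncorrelated errors the observed covariances equal the true-score covariances, so only the own-variance terms attenuate.
True-score variance = [0.80 + 0.69] + 0.64 = 1.49 + 0.64 = 2.13.
Reliability = 2.13 / 2.64 = 0.807.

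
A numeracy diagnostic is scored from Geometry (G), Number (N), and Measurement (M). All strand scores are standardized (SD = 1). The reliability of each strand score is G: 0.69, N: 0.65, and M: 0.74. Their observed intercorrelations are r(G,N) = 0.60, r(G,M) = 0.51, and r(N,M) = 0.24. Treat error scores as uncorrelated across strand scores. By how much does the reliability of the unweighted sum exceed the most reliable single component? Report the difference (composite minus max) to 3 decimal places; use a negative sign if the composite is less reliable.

0.099

Var(sum) = 3 + 2.7 = 5.7; true-score variance = 2.08 + 2.7 = 4.78; composite reliability = 0.8386.
Max component reliability = 0.7400.
Difference = 0.8386 − 0.7400 = 0.099.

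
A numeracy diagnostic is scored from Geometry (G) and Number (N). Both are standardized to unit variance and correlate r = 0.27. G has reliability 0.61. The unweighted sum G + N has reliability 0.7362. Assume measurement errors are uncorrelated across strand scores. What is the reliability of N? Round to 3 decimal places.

Var(G+N) = 2 + 2·0.27 = 2.540.
True-score variance = ρ_G + ρ_N + 2·0.27, so 0.7362 = (0.61 + ρ_N + 0.54) / 2.540.
ρ_N = 0.7362·2.540 − 0.61 − 0.54 = 0.720.

0.720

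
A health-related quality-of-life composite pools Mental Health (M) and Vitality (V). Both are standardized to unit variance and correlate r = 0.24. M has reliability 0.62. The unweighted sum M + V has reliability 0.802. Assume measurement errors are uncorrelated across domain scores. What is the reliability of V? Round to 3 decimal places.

0.889

Var(M+V) = 2 + 2·0.24 = 2.480.
True-score variance = ρ_M + ρ_V + 2·0.24, so 0.802 = (0.62 + ρ_V + 0.48) / 2.480.
ρ_V = 0.802·2.480 − 0.62 − 0.48 = 0.889.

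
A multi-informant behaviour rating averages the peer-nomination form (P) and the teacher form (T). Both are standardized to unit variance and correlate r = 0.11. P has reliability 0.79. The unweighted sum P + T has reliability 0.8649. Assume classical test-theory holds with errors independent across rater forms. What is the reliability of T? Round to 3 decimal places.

Var(P+T) = 2 + 2·0.11 = 2.220.
True-score variance = ρ_P + ρ_T + 2·0.11, so 0.8649 = (0.79 + ρ_T + 0.22) / 2.220.
ρ_T = 0.8649·2.220 − 0.79 − 0.22 = 0.910.

0.910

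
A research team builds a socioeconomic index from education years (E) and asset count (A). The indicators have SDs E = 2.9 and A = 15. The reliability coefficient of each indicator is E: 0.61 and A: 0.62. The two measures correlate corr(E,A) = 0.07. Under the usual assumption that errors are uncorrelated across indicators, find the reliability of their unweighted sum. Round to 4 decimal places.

Var(E+A) = 2.9² + 15² + 2·[2.9·15·0.07] = 233.41 + 6.09 = 239.5.
With uncorrelated errors the cross-covariances are all true-score covariance, so they carry over unchanged; only the diagonal terms shrink to ρᵢσᵢ².
True-score variance = [2.9²·0.61 + 15²·0.62] + 6.09 = 144.63 + 6.09 = 150.72.
Reliability = 150.72 / 239.5 = 0.6293.

0.6293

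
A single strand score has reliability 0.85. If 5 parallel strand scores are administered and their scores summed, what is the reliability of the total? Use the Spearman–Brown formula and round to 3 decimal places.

0.966

ρ_k = kρ / (1 + (k−1)ρ) = 5·0.85 / (1 + 4·0.85) = 4.250 / 4.400 = 0.966.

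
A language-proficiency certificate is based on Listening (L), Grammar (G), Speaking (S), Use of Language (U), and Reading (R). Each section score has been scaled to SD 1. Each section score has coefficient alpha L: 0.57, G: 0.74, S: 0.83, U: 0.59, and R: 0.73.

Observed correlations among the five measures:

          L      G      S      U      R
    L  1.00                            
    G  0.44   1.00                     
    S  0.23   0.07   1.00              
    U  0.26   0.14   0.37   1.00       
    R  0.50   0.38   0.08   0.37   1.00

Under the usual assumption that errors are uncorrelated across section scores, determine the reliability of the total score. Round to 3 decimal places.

Var(L+G+S+U+R) = 5 + 2·[0.44 + 0.23 + 0.26 + 0.50 + 0.07 + 0.14 + 0.38 + 0.37 + 0.08 + 0.37] = 5 + 5.68 = 10.68.
Under uncorrelated errors the observed covariances equal the true-score covariances, so only the own-variance terms attenuate.
True-score variance = [0.57 + 0.74 + 0.83 + 0.59 + 0.73] + 5.68 = 3.46 + 5.68 = 9.14.
Reliability = 9.14 / 10.68 = 0.856.

0.856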